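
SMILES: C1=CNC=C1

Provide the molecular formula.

Heavy atoms from the SMILES: 4 C, 1 N.
Implicit hydrogens by atom environment:
  4 × C (aromatic): 1 H each → 4
  1 × N (aromatic): 1 H
  Total hydrogens = 5.
Molecular formula: C4H5N

C4H5N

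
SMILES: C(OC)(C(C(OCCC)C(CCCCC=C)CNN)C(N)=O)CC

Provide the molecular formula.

Heavy atoms from the SMILES: 18 C, 3 N, 3 O.
Implicit hydrogens by atom environment:
  9 × C: 2 H each → 18
  5 × C: 1 H each → 5
  3 × C: 3 H each → 9
  3 × O: no H
  2 × N: 2 H each → 4
  1 × C: no H
  1 × N: 1 H
  Total hydrogens = 37.
Molecular formula: C18H37N3O3

C18H37N3O3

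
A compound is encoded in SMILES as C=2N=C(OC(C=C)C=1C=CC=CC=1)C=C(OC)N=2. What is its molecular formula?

Heavy atoms from the SMILES: 14 C, 2 N, 2 O.
Implicit hydrogens by atom environment:
  7 × C (aromatic): 1 H each → 7
  3 × C (aromatic): no H
  2 × C: 1 H each → 2
  2 × N (aromatic): no H
  2 × O: no H
  1 × C: 3 H
  1 × C: 2 H
  Total hydrogens = 14.
Molecular formula: C14H14N2O2

C14H14N2O2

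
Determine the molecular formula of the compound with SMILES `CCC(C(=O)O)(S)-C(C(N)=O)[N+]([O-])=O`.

Heavy atoms from the SMILES: 6 C, 2 N, 5 O, 1 S.
Implicit hydrogens by atom environment:
  3 × C: no H
  3 × O: no H
  1 × C: 3 H
  1 × C: 2 H
  1 × C: 1 H
  1 × N: 2 H
  1 × N (charge +1): no H
  1 × O: 1 H
  1 × O (charge -1): no H
  1 × S: 1 H
  Total hydrogens = 10.
Molecular formula: C6H10N2O5S

C6H10N2O5S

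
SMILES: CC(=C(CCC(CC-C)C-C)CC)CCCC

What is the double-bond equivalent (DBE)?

Molecular formula from the SMILES: C17H34.
DoU = (2C + 2 + N − H − X)/2 = (2·17 + 2 + 0 − 34 − 0)/2 = 2/2 = 1.
(Structurally: 0 ring(s) + 1 π bond(s) = 1.)

1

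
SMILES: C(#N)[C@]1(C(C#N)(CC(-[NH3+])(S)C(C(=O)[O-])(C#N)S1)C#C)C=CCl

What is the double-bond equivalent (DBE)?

11

Molecular formula from the SMILES: C13H9ClN4O2S2.
DoU = (2C + 2 + N − H − X)/2 = (2·13 + 2 + 4 − 9 − 1)/2 = 22/2 = 11.
(Structurally: 1 ring(s) + 10 π bond(s) = 11.)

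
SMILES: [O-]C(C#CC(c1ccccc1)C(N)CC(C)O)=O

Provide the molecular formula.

Heavy atoms from the SMILES: 14 C, 1 N, 3 O.
Implicit hydrogens by atom environment:
  5 × C (aromatic): 1 H each → 5
  3 × C: 1 H each → 3
  3 × C: no H
  1 × C: 3 H
  1 × C: 2 H
  1 × C (aromatic): no H
  1 × N: 2 H
  1 × O: 1 H
  1 × O: no H
  1 × O (charge -1): no H
  Total hydrogens = 16.
Net charge -1.
Molecular formula: C14H16NO3-

C14H16NO3-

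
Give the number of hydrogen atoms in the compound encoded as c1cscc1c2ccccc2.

Hydrogens are implicit in SMILES; fill each atom to its normal valence:
  8 × C (aromatic): 1 H each → 8
  2 × C (aromatic): no H
  1 × S (aromatic): no H
  Total hydrogens = 8.

8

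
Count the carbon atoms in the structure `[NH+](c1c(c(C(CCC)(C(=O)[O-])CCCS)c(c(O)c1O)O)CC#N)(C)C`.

The symbol for carbon appears 18 times in the SMILES. Lowercase c denotes aromatic carbon and counts toward C.

18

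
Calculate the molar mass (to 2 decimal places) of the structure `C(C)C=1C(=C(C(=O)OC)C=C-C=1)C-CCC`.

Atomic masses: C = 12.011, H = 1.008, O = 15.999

Molecular formula: C14H20O2.
M = 14×12.011 + 20×1.008 + 2×15.999 = 220.31 g/mol.

220.31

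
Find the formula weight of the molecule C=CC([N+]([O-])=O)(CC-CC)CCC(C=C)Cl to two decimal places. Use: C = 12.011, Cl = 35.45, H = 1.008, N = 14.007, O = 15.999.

Molecular formula: C12H20ClNO2.
M = 12×12.011 + 1×35.45 + 20×1.008 + 1×14.007 + 2×15.999 = 245.75 g/mol.

245.75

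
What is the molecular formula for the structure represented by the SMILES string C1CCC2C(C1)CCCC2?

C10H18

Heavy atoms from the SMILES: 10 C.
Implicit hydrogens by atom environment:
  8 × C: 2 H each → 16
  2 × C: 1 H each → 2
  Total hydrogens = 18.
Molecular formula: C10H18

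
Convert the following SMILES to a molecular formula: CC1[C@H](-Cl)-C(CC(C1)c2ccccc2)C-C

C15H21Cl

Heavy atoms from the SMILES: 15 C, 1 Cl.
Implicit hydrogens by atom environment:
  5 × C (aromatic): 1 H each → 5
  4 × C: 1 H each → 4
  3 × C: 2 H each → 6
  2 × C: 3 H each → 6
  1 × C (aromatic): no H
  1 × Cl: no H
  Total hydrogens = 21.
Molecular formula: C15H21Cl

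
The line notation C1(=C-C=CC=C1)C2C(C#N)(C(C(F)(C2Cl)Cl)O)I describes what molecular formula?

Heavy atoms from the SMILES: 12 C, 2 Cl, 1 F, 1 I, 1 N, 1 O.
Implicit hydrogens by atom environment:
  5 × C (aromatic): 1 H each → 5
  3 × C: 1 H each → 3
  3 × C: no H
  2 × Cl: no H
  1 × C (aromatic): no H
  1 × F: no H
  1 × I: no H
  1 × N: no H
  1 × O: 1 H
  Total hydrogens = 9.
Molecular formula: C12H9Cl2FINO

C12H9Cl2FINO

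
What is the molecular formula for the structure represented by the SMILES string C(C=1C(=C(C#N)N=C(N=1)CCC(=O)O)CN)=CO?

Heavy atoms from the SMILES: 11 C, 4 N, 3 O.
Implicit hydrogens by atom environment:
  4 × C (aromatic): no H
  3 × C: 2 H each → 6
  2 × C: 1 H each → 2
  2 × C: no H
  2 × N (aromatic): no H
  2 × O: 1 H each → 2
  1 × N: 2 H
  1 × N: no H
  1 × O: no H
  Total hydrogens = 12.
Molecular formula: C11H12N4O3

C11H12N4O3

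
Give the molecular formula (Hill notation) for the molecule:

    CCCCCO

C5H12O

Heavy atoms from the SMILES: 5 C, 1 O.
Implicit hydrogens by atom environment:
  4 × C: 2 H each → 8
  1 × C: 3 H
  1 × O: 1 H
  Total hydrogens = 12.
Molecular formula: C5H12O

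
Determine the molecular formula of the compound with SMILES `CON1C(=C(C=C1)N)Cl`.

Heavy atoms from the SMILES: 5 C, 1 Cl, 2 N, 1 O.
Implicit hydrogens by atom environment:
  2 × C (aromatic): 1 H each → 2
  2 × C (aromatic): no H
  1 × C: 3 H
  1 × Cl: no H
  1 × N: 2 H
  1 × N (aromatic): no H
  1 × O: no H
  Total hydrogens = 7.
Molecular formula: C5H7ClN2O

C5H7ClN2O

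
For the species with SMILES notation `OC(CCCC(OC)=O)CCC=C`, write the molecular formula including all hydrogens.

Heavy atoms from the SMILES: 10 C, 3 O.
Implicit hydrogens by atom environment:
  6 × C: 2 H each → 12
  2 × C: 1 H each → 2
  2 × O: no H
  1 × C: 3 H
  1 × C: no H
  1 × O: 1 H
  Total hydrogens = 18.
Molecular formula: C10H18O3

C10H18O3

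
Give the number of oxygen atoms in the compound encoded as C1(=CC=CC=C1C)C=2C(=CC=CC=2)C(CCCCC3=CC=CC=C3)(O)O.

The symbol for oxygen appears 2 times in the SMILES.

2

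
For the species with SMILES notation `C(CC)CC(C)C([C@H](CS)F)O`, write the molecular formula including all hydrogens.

Heavy atoms from the SMILES: 9 C, 1 F, 1 O, 1 S.
Implicit hydrogens by atom environment:
  4 × C: 2 H each → 8
  3 × C: 1 H each → 3
  2 × C: 3 H each → 6
  1 × F: no H
  1 × O: 1 H
  1 × S: 1 H
  Total hydrogens = 19.
Molecular formula: C9H19FOS

C9H19FOS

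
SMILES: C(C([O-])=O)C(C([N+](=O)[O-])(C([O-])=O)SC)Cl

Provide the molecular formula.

[C6H6ClNO6S]2-

Heavy atoms from the SMILES: 6 C, 1 Cl, 1 N, 6 O, 1 S.
Implicit hydrogens by atom environment:
  3 × C: no H
  3 × O: no H
  3 × O (charge -1): no H
  1 × C: 3 H
  1 × C: 2 H
  1 × C: 1 H
  1 × Cl: no H
  1 × N (charge +1): no H
  1 × S: no H
  Total hydrogens = 6.
Net charge -2.
Molecular formula: [C6H6ClNO6S]2-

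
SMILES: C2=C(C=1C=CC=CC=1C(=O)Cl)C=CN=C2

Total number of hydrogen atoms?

Hydrogens are implicit in SMILES; fill each atom to its normal valence:
  8 × C (aromatic): 1 H each → 8
  3 × C (aromatic): no H
  1 × C: no H
  1 × Cl: no H
  1 × N (aromatic): no H
  1 × O: no H
  Total hydrogens = 8.

8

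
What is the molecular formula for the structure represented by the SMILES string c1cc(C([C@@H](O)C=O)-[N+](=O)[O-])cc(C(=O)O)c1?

Heavy atoms from the SMILES: 10 C, 1 N, 6 O.
Implicit hydrogens by atom environment:
  4 × C (aromatic): 1 H each → 4
  3 × C: 1 H each → 3
  3 × O: no H
  2 × C (aromatic): no H
  2 × O: 1 H each → 2
  1 × C: no H
  1 × N (charge +1): no H
  1 × O (charge -1): no H
  Total hydrogens = 9.
Molecular formula: C10H9NO6

C10H9NO6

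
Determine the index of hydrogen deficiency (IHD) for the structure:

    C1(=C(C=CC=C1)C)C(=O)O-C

5

Molecular formula from the SMILES: C9H10O2.
DoU = (2C + 2 + N − H − X)/2 = (2·9 + 2 + 0 − 10 − 0)/2 = 10/2 = 5.
(Structurally: 1 ring(s) + 4 π bond(s) = 5.)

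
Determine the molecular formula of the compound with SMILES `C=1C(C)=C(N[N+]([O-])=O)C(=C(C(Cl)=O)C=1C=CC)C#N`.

C12H10ClN3O3

Heavy atoms from the SMILES: 12 C, 1 Cl, 3 N, 3 O.
Implicit hydrogens by atom environment:
  5 × C (aromatic): no H
  2 × C: 3 H each → 6
  2 × C: 1 H each → 2
  2 × C: no H
  2 × O: no H
  1 × C (aromatic): 1 H
  1 × Cl: no H
  1 × N: 1 H
  1 × N: no H
  1 × N (charge +1): no H
  1 × O (charge -1): no H
  Total hydrogens = 10.
Molecular formula: C12H10ClN3O3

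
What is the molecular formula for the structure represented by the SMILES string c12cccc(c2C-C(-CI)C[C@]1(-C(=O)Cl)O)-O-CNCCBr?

Heavy atoms from the SMILES: 1 Br, 15 C, 1 Cl, 1 I, 1 N, 3 O.
Implicit hydrogens by atom environment:
  6 × C: 2 H each → 12
  3 × C (aromatic): 1 H each → 3
  3 × C (aromatic): no H
  2 × C: no H
  2 × O: no H
  1 × Br: no H
  1 × C: 1 H
  1 × Cl: no H
  1 × I: no H
  1 × N: 1 H
  1 × O: 1 H
  Total hydrogens = 18.
Molecular formula: C15H18BrClINO3

C15H18BrClINO3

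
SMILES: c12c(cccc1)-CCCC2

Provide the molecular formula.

C10H12

Heavy atoms from the SMILES: 10 C.
Implicit hydrogens by atom environment:
  4 × C: 2 H each → 8
  4 × C (aromatic): 1 H each → 4
  2 × C (aromatic): no H
  Total hydrogens = 12.
Molecular formula: C10H12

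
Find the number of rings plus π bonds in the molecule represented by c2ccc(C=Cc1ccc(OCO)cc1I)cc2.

Molecular formula from the SMILES: C15H13IO2.
DoU = (2C + 2 + N − H − X)/2 = (2·15 + 2 + 0 − 13 − 1)/2 = 18/2 = 9.
(Structurally: 2 ring(s) + 7 π bond(s) = 9.)

9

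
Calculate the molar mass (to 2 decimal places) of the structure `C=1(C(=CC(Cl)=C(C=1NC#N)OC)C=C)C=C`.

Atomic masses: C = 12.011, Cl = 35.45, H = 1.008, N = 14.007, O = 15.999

Molecular formula: C12H11ClN2O.
M = 12×12.011 + 1×35.45 + 11×1.008 + 2×14.007 + 1×15.999 = 234.68 g/mol.

234.68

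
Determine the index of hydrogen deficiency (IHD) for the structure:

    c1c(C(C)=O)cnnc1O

Molecular formula from the SMILES: C6H6N2O2.
DoU = (2C + 2 + N − H − X)/2 = (2·6 + 2 + 2 − 6 − 0)/2 = 10/2 = 5.
(Structurally: 1 ring(s) + 4 π bond(s) = 5.)

5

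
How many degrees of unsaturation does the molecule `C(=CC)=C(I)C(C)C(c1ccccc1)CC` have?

6

Molecular formula from the SMILES: C15H19I.
DoU = (2C + 2 + N − H − X)/2 = (2·15 + 2 + 0 − 19 − 1)/2 = 12/2 = 6.
(Structurally: 1 ring(s) + 5 π bond(s) = 6.)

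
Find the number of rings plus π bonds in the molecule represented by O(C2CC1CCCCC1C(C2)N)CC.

Molecular formula from the SMILES: C12H23NO.
DoU = (2C + 2 + N − H − X)/2 = (2·12 + 2 + 1 − 23 − 0)/2 = 4/2 = 2.
(Structurally: 2 ring(s) + 0 π bond(s) = 2.)

2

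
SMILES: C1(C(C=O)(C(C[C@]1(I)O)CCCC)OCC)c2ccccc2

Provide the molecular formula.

Heavy atoms from the SMILES: 18 C, 1 I, 3 O.
Implicit hydrogens by atom environment:
  5 × C: 2 H each → 10
  5 × C (aromatic): 1 H each → 5
  3 × C: 1 H each → 3
  2 × C: 3 H each → 6
  2 × C: no H
  2 × O: no H
  1 × C (aromatic): no H
  1 × I: no H
  1 × O: 1 H
  Total hydrogens = 25.
Molecular formula: C18H25IO3

C18H25IO3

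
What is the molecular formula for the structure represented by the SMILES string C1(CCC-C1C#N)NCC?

Heavy atoms from the SMILES: 8 C, 2 N.
Implicit hydrogens by atom environment:
  4 × C: 2 H each → 8
  2 × C: 1 H each → 2
  1 × C: 3 H
  1 × C: no H
  1 × N: 1 H
  1 × N: no H
  Total hydrogens = 14.
Molecular formula: C8H14N2

C8H14N2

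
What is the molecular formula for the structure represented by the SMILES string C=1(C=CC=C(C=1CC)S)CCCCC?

Heavy atoms from the SMILES: 13 C, 1 S.
Implicit hydrogens by atom environment:
  5 × C: 2 H each → 10
  3 × C (aromatic): 1 H each → 3
  3 × C (aromatic): no H
  2 × C: 3 H each → 6
  1 × S: 1 H
  Total hydrogens = 20.
Molecular formula: C13H20S

C13H20S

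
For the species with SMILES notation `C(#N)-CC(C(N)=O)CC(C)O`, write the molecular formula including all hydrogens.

C7H12N2O2

Heavy atoms from the SMILES: 7 C, 2 N, 2 O.
Implicit hydrogens by atom environment:
  2 × C: 2 H each → 4
  2 × C: 1 H each → 2
  2 × C: no H
  1 × C: 3 H
  1 × N: 2 H
  1 × N: no H
  1 × O: 1 H
  1 × O: no H
  Total hydrogens = 12.
Molecular formula: C7H12N2O2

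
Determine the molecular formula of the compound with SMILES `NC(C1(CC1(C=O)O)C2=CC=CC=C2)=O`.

Heavy atoms from the SMILES: 11 C, 1 N, 3 O.
Implicit hydrogens by atom environment:
  5 × C (aromatic): 1 H each → 5
  3 × C: no H
  2 × O: no H
  1 × C: 2 H
  1 × C: 1 H
  1 × C (aromatic): no H
  1 × N: 2 H
  1 × O: 1 H
  Total hydrogens = 11.
Molecular formula: C11H11NO3

C11H11NO3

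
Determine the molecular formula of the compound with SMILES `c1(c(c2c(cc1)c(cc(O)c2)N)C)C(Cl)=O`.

C12H10ClNO2

Heavy atoms from the SMILES: 12 C, 1 Cl, 1 N, 2 O.
Implicit hydrogens by atom environment:
  6 × C (aromatic): no H
  4 × C (aromatic): 1 H each → 4
  1 × C: 3 H
  1 × C: no H
  1 × Cl: no H
  1 × N: 2 H
  1 × O: 1 H
  1 × O: no H
  Total hydrogens = 10.
Molecular formula: C12H10ClNO2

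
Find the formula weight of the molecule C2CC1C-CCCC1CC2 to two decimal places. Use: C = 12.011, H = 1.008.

138.25

Molecular formula: C10H18.
M = 10×12.011 + 18×1.008 = 138.25 g/mol.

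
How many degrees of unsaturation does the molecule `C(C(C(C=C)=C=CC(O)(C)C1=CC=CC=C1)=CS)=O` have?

Molecular formula from the SMILES: C16H16O2S.
DoU = (2C + 2 + N − H − X)/2 = (2·16 + 2 + 0 − 16 − 0)/2 = 18/2 = 9.
(Structurally: 1 ring(s) + 8 π bond(s) = 9.)

9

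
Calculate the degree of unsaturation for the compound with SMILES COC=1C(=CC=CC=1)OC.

Molecular formula from the SMILES: C8H10O2.
DoU = (2C + 2 + N − H − X)/2 = (2·8 + 2 + 0 − 10 − 0)/2 = 8/2 = 4.
(Structurally: 1 ring(s) + 3 π bond(s) = 4.)

4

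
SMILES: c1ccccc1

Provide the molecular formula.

C6H6

Heavy atoms from the SMILES: 6 C.
Implicit hydrogens by atom environment:
  6 × C (aromatic): 1 H each → 6
  Total hydrogens = 6.
Molecular formula: C6H6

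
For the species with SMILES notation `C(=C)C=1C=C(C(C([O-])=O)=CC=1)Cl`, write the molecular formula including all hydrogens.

C9H6ClO2-

Heavy atoms from the SMILES: 9 C, 1 Cl, 2 O.
Implicit hydrogens by atom environment:
  3 × C (aromatic): 1 H each → 3
  3 × C (aromatic): no H
  1 × C: 2 H
  1 × C: 1 H
  1 × C: no H
  1 × Cl: no H
  1 × O: no H
  1 × O (charge -1): no H
  Total hydrogens = 6.
Net charge -1.
Molecular formula: C9H6ClO2-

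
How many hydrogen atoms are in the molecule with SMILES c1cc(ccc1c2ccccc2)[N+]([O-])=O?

Hydrogens are implicit in SMILES; fill each atom to its normal valence:
  9 × C (aromatic): 1 H each → 9
  3 × C (aromatic): no H
  1 × N (charge +1): no H
  1 × O: no H
  1 × O (charge -1): no H
  Total hydrogens = 9.

9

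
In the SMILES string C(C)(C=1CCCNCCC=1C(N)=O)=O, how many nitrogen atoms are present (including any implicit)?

The symbol for nitrogen appears 2 times in the SMILES.

2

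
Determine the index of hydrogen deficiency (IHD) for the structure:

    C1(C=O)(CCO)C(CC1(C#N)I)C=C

5

Molecular formula from the SMILES: C10H12INO2.
DoU = (2C + 2 + N − H − X)/2 = (2·10 + 2 + 1 − 12 − 1)/2 = 10/2 = 5.
(Structurally: 1 ring(s) + 4 π bond(s) = 5.)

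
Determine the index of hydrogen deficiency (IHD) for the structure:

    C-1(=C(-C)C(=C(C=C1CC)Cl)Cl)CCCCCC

Molecular formula from the SMILES: C15H22Cl2.
DoU = (2C + 2 + N − H − X)/2 = (2·15 + 2 + 0 − 22 − 2)/2 = 8/2 = 4.
(Structurally: 1 ring(s) + 3 π bond(s) = 4.)

4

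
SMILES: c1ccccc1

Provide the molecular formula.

C6H6

Heavy atoms from the SMILES: 6 C.
Implicit hydrogens by atom environment:
  6 × C (aromatic): 1 H each → 6
  Total hydrogens = 6.
Molecular formula: C6H6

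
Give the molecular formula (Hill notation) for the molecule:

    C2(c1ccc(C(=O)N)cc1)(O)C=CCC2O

Heavy atoms from the SMILES: 12 C, 1 N, 3 O.
Implicit hydrogens by atom environment:
  4 × C (aromatic): 1 H each → 4
  3 × C: 1 H each → 3
  2 × C: no H
  2 × C (aromatic): no H
  2 × O: 1 H each → 2
  1 × C: 2 H
  1 × N: 2 H
  1 × O: no H
  Total hydrogens = 13.
Molecular formula: C12H13NO3

C12H13NO3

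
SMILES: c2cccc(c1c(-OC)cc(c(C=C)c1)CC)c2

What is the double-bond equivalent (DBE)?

Molecular formula from the SMILES: C17H18O.
DoU = (2C + 2 + N − H − X)/2 = (2·17 + 2 + 0 − 18 − 0)/2 = 18/2 = 9.
(Structurally: 2 ring(s) + 7 π bond(s) = 9.)

9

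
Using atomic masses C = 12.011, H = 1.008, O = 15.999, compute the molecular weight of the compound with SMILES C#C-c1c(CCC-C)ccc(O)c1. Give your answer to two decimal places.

Molecular formula: C12H14O.
M = 12×12.011 + 14×1.008 + 1×15.999 = 174.24 g/mol.

174.24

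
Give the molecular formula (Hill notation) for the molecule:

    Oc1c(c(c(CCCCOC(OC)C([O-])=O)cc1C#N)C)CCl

Heavy atoms from the SMILES: 16 C, 1 Cl, 1 N, 5 O.
Implicit hydrogens by atom environment:
  5 × C: 2 H each → 10
  5 × C (aromatic): no H
  3 × O: no H
  2 × C: 3 H each → 6
  2 × C: no H
  1 × C (aromatic): 1 H
  1 × C: 1 H
  1 × Cl: no H
  1 × N: no H
  1 × O: 1 H
  1 × O (charge -1): no H
  Total hydrogens = 19.
Net charge -1.
Molecular formula: C16H19ClNO5-

C16H19ClNO5-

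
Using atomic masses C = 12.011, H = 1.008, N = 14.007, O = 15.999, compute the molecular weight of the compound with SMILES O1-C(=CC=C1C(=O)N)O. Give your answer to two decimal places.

127.10

Molecular formula: C5H5NO3.
M = 5×12.011 + 5×1.008 + 1×14.007 + 3×15.999 = 127.10 g/mol.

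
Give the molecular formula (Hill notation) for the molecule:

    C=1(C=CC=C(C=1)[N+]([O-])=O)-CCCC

Heavy atoms from the SMILES: 10 C, 1 N, 2 O.
Implicit hydrogens by atom environment:
  4 × C (aromatic): 1 H each → 4
  3 × C: 2 H each → 6
  2 × C (aromatic): no H
  1 × C: 3 H
  1 × N (charge +1): no H
  1 × O: no H
  1 × O (charge -1): no H
  Total hydrogens = 13.
Molecular formula: C10H13NO2

C10H13NO2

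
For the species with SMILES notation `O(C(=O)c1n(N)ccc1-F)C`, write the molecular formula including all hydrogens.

C6H7FN2O2

Heavy atoms from the SMILES: 6 C, 1 F, 2 N, 2 O.
Implicit hydrogens by atom environment:
  2 × C (aromatic): 1 H each → 2
  2 × C (aromatic): no H
  2 × O: no H
  1 × C: 3 H
  1 × C: no H
  1 × F: no H
  1 × N: 2 H
  1 × N (aromatic): no H
  Total hydrogens = 7.
Molecular formula: C6H7FN2O2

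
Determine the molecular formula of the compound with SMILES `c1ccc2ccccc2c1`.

C10H8

Heavy atoms from the SMILES: 10 C.
Implicit hydrogens by atom environment:
  8 × C (aromatic): 1 H each → 8
  2 × C (aromatic): no H
  Total hydrogens = 8.
Molecular formula: C10H8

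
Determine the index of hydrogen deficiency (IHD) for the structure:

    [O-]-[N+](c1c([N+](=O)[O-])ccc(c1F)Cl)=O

Molecular formula from the SMILES: C6H2ClFN2O4.
DoU = (2C + 2 + N − H − X)/2 = (2·6 + 2 + 2 − 2 − 2)/2 = 12/2 = 6.
(Structurally: 1 ring(s) + 5 π bond(s) = 6.)

6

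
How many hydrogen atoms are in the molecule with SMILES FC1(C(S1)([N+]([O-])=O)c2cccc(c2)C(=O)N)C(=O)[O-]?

6

Hydrogens are implicit in SMILES; fill each atom to its normal valence:
  4 × C (aromatic): 1 H each → 4
  4 × C: no H
  3 × O: no H
  2 × C (aromatic): no H
  2 × O (charge -1): no H
  1 × F: no H
  1 × N: 2 H
  1 × N (charge +1): no H
  1 × S: no H
  Total hydrogens = 6.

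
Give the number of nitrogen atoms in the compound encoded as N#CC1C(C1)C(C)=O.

1

The symbol for nitrogen appears 1 time in the SMILES.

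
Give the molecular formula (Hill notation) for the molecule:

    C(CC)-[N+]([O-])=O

C3H7NO2

Heavy atoms from the SMILES: 3 C, 1 N, 2 O.
Implicit hydrogens by atom environment:
  2 × C: 2 H each → 4
  1 × C: 3 H
  1 × N (charge +1): no H
  1 × O: no H
  1 × O (charge -1): no H
  Total hydrogens = 7.
Molecular formula: C3H7NO2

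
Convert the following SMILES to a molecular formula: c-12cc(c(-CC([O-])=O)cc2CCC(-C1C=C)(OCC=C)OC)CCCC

Heavy atoms from the SMILES: 22 C, 4 O.
Implicit hydrogens by atom environment:
  9 × C: 2 H each → 18
  4 × C (aromatic): no H
  3 × C: 1 H each → 3
  3 × O: no H
  2 × C: 3 H each → 6
  2 × C (aromatic): 1 H each → 2
  2 × C: no H
  1 × O (charge -1): no H
  Total hydrogens = 29.
Net charge -1.
Molecular formula: C22H29O4-

C22H29O4-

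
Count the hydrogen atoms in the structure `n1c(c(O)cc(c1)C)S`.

7

Hydrogens are implicit in SMILES; fill each atom to its normal valence:
  3 × C (aromatic): no H
  2 × C (aromatic): 1 H each → 2
  1 × C: 3 H
  1 × N (aromatic): no H
  1 × O: 1 H
  1 × S: 1 H
  Total hydrogens = 7.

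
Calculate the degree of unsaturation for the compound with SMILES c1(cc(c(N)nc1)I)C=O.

5

Molecular formula from the SMILES: C6H5IN2O.
DoU = (2C + 2 + N − H − X)/2 = (2·6 + 2 + 2 − 5 − 1)/2 = 10/2 = 5.
(Structurally: 1 ring(s) + 4 π bond(s) = 5.)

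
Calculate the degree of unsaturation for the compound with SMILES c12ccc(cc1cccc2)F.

7

Molecular formula from the SMILES: C10H7F.
DoU = (2C + 2 + N − H − X)/2 = (2·10 + 2 + 0 − 7 − 1)/2 = 14/2 = 7.
(Structurally: 2 ring(s) + 5 π bond(s) = 7.)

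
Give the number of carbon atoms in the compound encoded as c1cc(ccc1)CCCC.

The symbol for carbon appears 10 times in the SMILES. Lowercase c denotes aromatic carbon and counts toward C.

10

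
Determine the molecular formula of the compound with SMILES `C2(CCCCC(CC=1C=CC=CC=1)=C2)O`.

Heavy atoms from the SMILES: 14 C, 1 O.
Implicit hydrogens by atom environment:
  5 × C: 2 H each → 10
  5 × C (aromatic): 1 H each → 5
  2 × C: 1 H each → 2
  1 × C: no H
  1 × C (aromatic): no H
  1 × O: 1 H
  Total hydrogens = 18.
Molecular formula: C14H18O

C14H18O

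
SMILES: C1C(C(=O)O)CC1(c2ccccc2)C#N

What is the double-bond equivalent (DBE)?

Molecular formula from the SMILES: C12H11NO2.
DoU = (2C + 2 + N − H − X)/2 = (2·12 + 2 + 1 − 11 − 0)/2 = 16/2 = 8.
(Structurally: 2 ring(s) + 6 π bond(s) = 8.)

8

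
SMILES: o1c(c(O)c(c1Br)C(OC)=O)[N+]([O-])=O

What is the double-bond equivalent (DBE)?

5

Molecular formula from the SMILES: C6H4BrNO6.
DoU = (2C + 2 + N − H − X)/2 = (2·6 + 2 + 1 − 4 − 1)/2 = 10/2 = 5.
(Structurally: 1 ring(s) + 4 π bond(s) = 5.)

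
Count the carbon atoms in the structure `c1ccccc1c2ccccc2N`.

12

The symbol for carbon appears 12 times in the SMILES. Lowercase c denotes aromatic carbon and counts toward C.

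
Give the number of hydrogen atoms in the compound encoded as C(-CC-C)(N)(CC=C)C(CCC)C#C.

Hydrogens are implicit in SMILES; fill each atom to its normal valence:
  6 × C: 2 H each → 12
  3 × C: 1 H each → 3
  2 × C: 3 H each → 6
  2 × C: no H
  1 × N: 2 H
  Total hydrogens = 23.

23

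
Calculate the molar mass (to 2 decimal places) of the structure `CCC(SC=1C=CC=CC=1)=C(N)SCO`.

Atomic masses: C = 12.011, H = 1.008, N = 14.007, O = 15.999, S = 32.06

241.37

Molecular formula: C11H15NOS2.
M = 11×12.011 + 15×1.008 + 1×14.007 + 1×15.999 + 2×32.06 = 241.37 g/mol.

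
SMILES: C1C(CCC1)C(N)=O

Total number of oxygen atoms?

The symbol for oxygen appears 1 time in the SMILES.

1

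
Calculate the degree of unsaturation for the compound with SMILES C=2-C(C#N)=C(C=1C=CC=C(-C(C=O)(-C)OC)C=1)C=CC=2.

Molecular formula from the SMILES: C17H15NO2.
DoU = (2C + 2 + N − H − X)/2 = (2·17 + 2 + 1 − 15 − 0)/2 = 22/2 = 11.
(Structurally: 2 ring(s) + 9 π bond(s) = 11.)

11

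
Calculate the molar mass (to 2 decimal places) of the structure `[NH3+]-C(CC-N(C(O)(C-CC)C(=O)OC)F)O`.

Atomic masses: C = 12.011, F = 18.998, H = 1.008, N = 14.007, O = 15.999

Molecular formula: C9H20FN2O4+.
M = 9×12.011 + 1×18.998 + 20×1.008 + 2×14.007 + 4×15.999 = 239.27 g/mol.

239.27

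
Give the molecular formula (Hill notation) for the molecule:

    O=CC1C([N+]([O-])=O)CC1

C5H7NO3

Heavy atoms from the SMILES: 5 C, 1 N, 3 O.
Implicit hydrogens by atom environment:
  3 × C: 1 H each → 3
  2 × C: 2 H each → 4
  2 × O: no H
  1 × N (charge +1): no H
  1 × O (charge -1): no H
  Total hydrogens = 7.
Molecular formula: C5H7NO3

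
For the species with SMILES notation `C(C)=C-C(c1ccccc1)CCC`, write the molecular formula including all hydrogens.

Heavy atoms from the SMILES: 13 C.
Implicit hydrogens by atom environment:
  5 × C (aromatic): 1 H each → 5
  3 × C: 1 H each → 3
  2 × C: 3 H each → 6
  2 × C: 2 H each → 4
  1 × C (aromatic): no H
  Total hydrogens = 18.
Molecular formula: C13H18

C13H18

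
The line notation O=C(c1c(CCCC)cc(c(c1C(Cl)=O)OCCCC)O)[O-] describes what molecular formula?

C16H20ClO5-

Heavy atoms from the SMILES: 16 C, 1 Cl, 5 O.
Implicit hydrogens by atom environment:
  6 × C: 2 H each → 12
  5 × C (aromatic): no H
  3 × O: no H
  2 × C: 3 H each → 6
  2 × C: no H
  1 × C (aromatic): 1 H
  1 × Cl: no H
  1 × O: 1 H
  1 × O (charge -1): no H
  Total hydrogens = 20.
Net charge -1.
Molecular formula: C16H20ClO5-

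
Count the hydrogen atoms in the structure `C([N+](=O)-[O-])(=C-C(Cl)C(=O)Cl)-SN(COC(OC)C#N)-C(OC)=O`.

11

Hydrogens are implicit in SMILES; fill each atom to its normal valence:
  6 × O: no H
  4 × C: no H
  3 × C: 1 H each → 3
  2 × C: 3 H each → 6
  2 × Cl: no H
  2 × N: no H
  1 × C: 2 H
  1 × N (charge +1): no H
  1 × O (charge -1): no H
  1 × S: no H
  Total hydrogens = 11.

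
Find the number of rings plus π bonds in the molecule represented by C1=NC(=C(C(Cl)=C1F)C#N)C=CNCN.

7

Molecular formula from the SMILES: C9H8ClFN4.
DoU = (2C + 2 + N − H − X)/2 = (2·9 + 2 + 4 − 8 − 2)/2 = 14/2 = 7.
(Structurally: 1 ring(s) + 6 π bond(s) = 7.)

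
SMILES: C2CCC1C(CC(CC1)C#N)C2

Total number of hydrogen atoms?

17

Hydrogens are implicit in SMILES; fill each atom to its normal valence:
  7 × C: 2 H each → 14
  3 × C: 1 H each → 3
  1 × C: no H
  1 × N: no H
  Total hydrogens = 17.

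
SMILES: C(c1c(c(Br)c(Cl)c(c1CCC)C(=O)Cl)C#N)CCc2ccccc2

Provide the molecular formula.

Heavy atoms from the SMILES: 1 Br, 20 C, 2 Cl, 1 N, 1 O.
Implicit hydrogens by atom environment:
  7 × C (aromatic): no H
  5 × C: 2 H each → 10
  5 × C (aromatic): 1 H each → 5
  2 × C: no H
  2 × Cl: no H
  1 × Br: no H
  1 × C: 3 H
  1 × N: no H
  1 × O: no H
  Total hydrogens = 18.
Molecular formula: C20H18BrCl2NO

C20H18BrCl2NO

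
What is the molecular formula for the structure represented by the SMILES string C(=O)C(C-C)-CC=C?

Heavy atoms from the SMILES: 7 C, 1 O.
Implicit hydrogens by atom environment:
  3 × C: 2 H each → 6
  3 × C: 1 H each → 3
  1 × C: 3 H
  1 × O: no H
  Total hydrogens = 12.
Molecular formula: C7H12O

C7H12O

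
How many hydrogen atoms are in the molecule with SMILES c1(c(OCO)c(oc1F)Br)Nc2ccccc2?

Hydrogens are implicit in SMILES; fill each atom to its normal valence:
  5 × C (aromatic): 1 H each → 5
  5 × C (aromatic): no H
  1 × Br: no H
  1 × C: 2 H
  1 × F: no H
  1 × N: 1 H
  1 × O: 1 H
  1 × O (aromatic): no H
  1 × O: no H
  Total hydrogens = 9.

9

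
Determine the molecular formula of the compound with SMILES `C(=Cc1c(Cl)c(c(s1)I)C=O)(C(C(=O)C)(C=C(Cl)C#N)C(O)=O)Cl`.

Heavy atoms from the SMILES: 14 C, 3 Cl, 1 I, 1 N, 4 O, 1 S.
Implicit hydrogens by atom environment:
  6 × C: no H
  4 × C (aromatic): no H
  3 × C: 1 H each → 3
  3 × Cl: no H
  3 × O: no H
  1 × C: 3 H
  1 × I: no H
  1 × N: no H
  1 × O: 1 H
  1 × S (aromatic): no H
  Total hydrogens = 7.
Molecular formula: C14H7Cl3INO4S

C14H7Cl3INO4S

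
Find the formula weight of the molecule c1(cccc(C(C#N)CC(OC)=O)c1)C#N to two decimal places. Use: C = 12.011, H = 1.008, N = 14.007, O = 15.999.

Molecular formula: C12H10N2O2.
M = 12×12.011 + 10×1.008 + 2×14.007 + 2×15.999 = 214.22 g/mol.

214.22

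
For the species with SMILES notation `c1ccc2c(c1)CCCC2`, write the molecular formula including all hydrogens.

Heavy atoms from the SMILES: 10 C.
Implicit hydrogens by atom environment:
  4 × C: 2 H each → 8
  4 × C (aromatic): 1 H each → 4
  2 × C (aromatic): no H
  Total hydrogens = 12.
Molecular formula: C10H12

C10H12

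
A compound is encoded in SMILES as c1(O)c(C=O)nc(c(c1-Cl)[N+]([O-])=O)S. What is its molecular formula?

Heavy atoms from the SMILES: 6 C, 1 Cl, 2 N, 4 O, 1 S.
Implicit hydrogens by atom environment:
  5 × C (aromatic): no H
  2 × O: no H
  1 × C: 1 H
  1 × Cl: no H
  1 × N (aromatic): no H
  1 × N (charge +1): no H
  1 × O: 1 H
  1 × O (charge -1): no H
  1 × S: 1 H
  Total hydrogens = 3.
Molecular formula: C6H3ClN2O4S

C6H3ClN2O4S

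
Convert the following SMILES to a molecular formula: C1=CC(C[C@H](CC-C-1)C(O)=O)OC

Heavy atoms from the SMILES: 10 C, 3 O.
Implicit hydrogens by atom environment:
  4 × C: 2 H each → 8
  4 × C: 1 H each → 4
  2 × O: no H
  1 × C: 3 H
  1 × C: no H
  1 × O: 1 H
  Total hydrogens = 16.
Molecular formula: C10H16O3

C10H16O3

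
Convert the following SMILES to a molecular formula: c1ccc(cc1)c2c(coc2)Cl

Heavy atoms from the SMILES: 10 C, 1 Cl, 1 O.
Implicit hydrogens by atom environment:
  7 × C (aromatic): 1 H each → 7
  3 × C (aromatic): no H
  1 × Cl: no H
  1 × O (aromatic): no H
  Total hydrogens = 7.
Molecular formula: C10H7ClO

C10H7ClO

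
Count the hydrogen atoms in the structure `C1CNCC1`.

9

Hydrogens are implicit in SMILES; fill each atom to its normal valence:
  4 × C: 2 H each → 8
  1 × N: 1 H
  Total hydrogens = 9.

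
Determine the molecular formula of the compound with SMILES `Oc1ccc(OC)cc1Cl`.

C7H7ClO2

Heavy atoms from the SMILES: 7 C, 1 Cl, 2 O.
Implicit hydrogens by atom environment:
  3 × C (aromatic): 1 H each → 3
  3 × C (aromatic): no H
  1 × C: 3 H
  1 × Cl: no H
  1 × O: 1 H
  1 × O: no H
  Total hydrogens = 7.
Molecular formula: C7H7ClO2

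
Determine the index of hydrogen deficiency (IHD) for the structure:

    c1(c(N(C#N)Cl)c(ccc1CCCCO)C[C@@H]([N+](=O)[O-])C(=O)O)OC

8

Molecular formula from the SMILES: C15H18ClN3O6.
DoU = (2C + 2 + N − H − X)/2 = (2·15 + 2 + 3 − 18 − 1)/2 = 16/2 = 8.
(Structurally: 1 ring(s) + 7 π bond(s) = 8.)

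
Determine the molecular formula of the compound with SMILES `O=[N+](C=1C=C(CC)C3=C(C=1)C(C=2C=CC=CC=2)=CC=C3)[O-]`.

Heavy atoms from the SMILES: 18 C, 1 N, 2 O.
Implicit hydrogens by atom environment:
  10 × C (aromatic): 1 H each → 10
  6 × C (aromatic): no H
  1 × C: 3 H
  1 × C: 2 H
  1 × N (charge +1): no H
  1 × O: no H
  1 × O (charge -1): no H
  Total hydrogens = 15.
Molecular formula: C18H15NO2

C18H15NO2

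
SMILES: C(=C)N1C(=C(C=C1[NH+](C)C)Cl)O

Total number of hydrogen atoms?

Hydrogens are implicit in SMILES; fill each atom to its normal valence:
  3 × C (aromatic): no H
  2 × C: 3 H each → 6
  1 × C: 2 H
  1 × C (aromatic): 1 H
  1 × C: 1 H
  1 × Cl: no H
  1 × N (charge +1): 1 H
  1 × N (aromatic): no H
  1 × O: 1 H
  Total hydrogens = 12.

12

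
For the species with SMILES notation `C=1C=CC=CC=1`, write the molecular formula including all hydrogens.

Heavy atoms from the SMILES: 6 C.
Implicit hydrogens by atom environment:
  6 × C (aromatic): 1 H each → 6
  Total hydrogens = 6.
Molecular formula: C6H6

C6H6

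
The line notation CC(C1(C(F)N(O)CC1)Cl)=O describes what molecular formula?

C6H9ClFNO2

Heavy atoms from the SMILES: 6 C, 1 Cl, 1 F, 1 N, 2 O.
Implicit hydrogens by atom environment:
  2 × C: 2 H each → 4
  2 × C: no H
  1 × C: 3 H
  1 × C: 1 H
  1 × Cl: no H
  1 × F: no H
  1 × N: no H
  1 × O: 1 H
  1 × O: no H
  Total hydrogens = 9.
Molecular formula: C6H9ClFNO2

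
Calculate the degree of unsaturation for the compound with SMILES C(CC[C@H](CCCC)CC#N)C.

Molecular formula from the SMILES: C11H21N.
DoU = (2C + 2 + N − H − X)/2 = (2·11 + 2 + 1 − 21 − 0)/2 = 4/2 = 2.
(Structurally: 0 ring(s) + 2 π bond(s) = 2.)

2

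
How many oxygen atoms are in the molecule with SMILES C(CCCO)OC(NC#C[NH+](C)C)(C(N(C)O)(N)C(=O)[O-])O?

6

The symbol for oxygen appears 6 times in the SMILES.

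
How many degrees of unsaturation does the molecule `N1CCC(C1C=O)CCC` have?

2

Molecular formula from the SMILES: C8H15NO.
DoU = (2C + 2 + N − H − X)/2 = (2·8 + 2 + 1 − 15 − 0)/2 = 4/2 = 2.
(Structurally: 1 ring(s) + 1 π bond(s) = 2.)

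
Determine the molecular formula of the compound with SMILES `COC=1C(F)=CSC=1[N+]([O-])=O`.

Heavy atoms from the SMILES: 5 C, 1 F, 1 N, 3 O, 1 S.
Implicit hydrogens by atom environment:
  3 × C (aromatic): no H
  2 × O: no H
  1 × C: 3 H
  1 × C (aromatic): 1 H
  1 × F: no H
  1 × N (charge +1): no H
  1 × O (charge -1): no H
  1 × S (aromatic): no H
  Total hydrogens = 4.
Molecular formula: C5H4FNO3S

C5H4FNO3S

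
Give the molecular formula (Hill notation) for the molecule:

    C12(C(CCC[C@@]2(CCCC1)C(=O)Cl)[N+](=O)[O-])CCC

C14H22ClNO3

Heavy atoms from the SMILES: 14 C, 1 Cl, 1 N, 3 O.
Implicit hydrogens by atom environment:
  9 × C: 2 H each → 18
  3 × C: no H
  2 × O: no H
  1 × C: 3 H
  1 × C: 1 H
  1 × Cl: no H
  1 × N (charge +1): no H
  1 × O (charge -1): no H
  Total hydrogens = 22.
Molecular formula: C14H22ClNO3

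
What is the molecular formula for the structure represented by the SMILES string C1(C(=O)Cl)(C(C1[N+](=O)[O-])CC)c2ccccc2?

Heavy atoms from the SMILES: 12 C, 1 Cl, 1 N, 3 O.
Implicit hydrogens by atom environment:
  5 × C (aromatic): 1 H each → 5
  2 × C: 1 H each → 2
  2 × C: no H
  2 × O: no H
  1 × C: 3 H
  1 × C: 2 H
  1 × C (aromatic): no H
  1 × Cl: no H
  1 × N (charge +1): no H
  1 × O (charge -1): no H
  Total hydrogens = 12.
Molecular formula: C12H12ClNO3

C12H12ClNO3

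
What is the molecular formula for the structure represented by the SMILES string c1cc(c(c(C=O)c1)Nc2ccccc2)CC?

Heavy atoms from the SMILES: 15 C, 1 N, 1 O.
Implicit hydrogens by atom environment:
  8 × C (aromatic): 1 H each → 8
  4 × C (aromatic): no H
  1 × C: 3 H
  1 × C: 2 H
  1 × C: 1 H
  1 × N: 1 H
  1 × O: no H
  Total hydrogens = 15.
Molecular formula: C15H15NO

C15H15NO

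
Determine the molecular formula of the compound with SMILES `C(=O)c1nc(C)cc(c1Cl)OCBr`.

C8H7BrClNO2

Heavy atoms from the SMILES: 1 Br, 8 C, 1 Cl, 1 N, 2 O.
Implicit hydrogens by atom environment:
  4 × C (aromatic): no H
  2 × O: no H
  1 × Br: no H
  1 × C: 3 H
  1 × C: 2 H
  1 × C (aromatic): 1 H
  1 × C: 1 H
  1 × Cl: no H
  1 × N (aromatic): no H
  Total hydrogens = 7.
Molecular formula: C8H7BrClNO2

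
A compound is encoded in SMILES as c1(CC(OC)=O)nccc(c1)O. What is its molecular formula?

Heavy atoms from the SMILES: 8 C, 1 N, 3 O.
Implicit hydrogens by atom environment:
  3 × C (aromatic): 1 H each → 3
  2 × C (aromatic): no H
  2 × O: no H
  1 × C: 3 H
  1 × C: 2 H
  1 × C: no H
  1 × N (aromatic): no H
  1 × O: 1 H
  Total hydrogens = 9.
Molecular formula: C8H9NO3

C8H9NO3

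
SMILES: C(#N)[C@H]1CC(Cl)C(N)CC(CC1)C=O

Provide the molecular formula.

C10H15ClN2O

Heavy atoms from the SMILES: 10 C, 1 Cl, 2 N, 1 O.
Implicit hydrogens by atom environment:
  5 × C: 1 H each → 5
  4 × C: 2 H each → 8
  1 × C: no H
  1 × Cl: no H
  1 × N: 2 H
  1 × N: no H
  1 × O: no H
  Total hydrogens = 15.
Molecular formula: C10H15ClN2O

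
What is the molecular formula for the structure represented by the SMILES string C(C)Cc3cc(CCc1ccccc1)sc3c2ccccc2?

C21H22S

Heavy atoms from the SMILES: 21 C, 1 S.
Implicit hydrogens by atom environment:
  11 × C (aromatic): 1 H each → 11
  5 × C (aromatic): no H
  4 × C: 2 H each → 8
  1 × C: 3 H
  1 × S (aromatic): no H
  Total hydrogens = 22.
Molecular formula: C21H22S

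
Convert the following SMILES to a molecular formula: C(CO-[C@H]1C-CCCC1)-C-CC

Heavy atoms from the SMILES: 11 C, 1 O.
Implicit hydrogens by atom environment:
  9 × C: 2 H each → 18
  1 × C: 3 H
  1 × C: 1 H
  1 × O: no H
  Total hydrogens = 22.
Molecular formula: C11H22O

C11H22O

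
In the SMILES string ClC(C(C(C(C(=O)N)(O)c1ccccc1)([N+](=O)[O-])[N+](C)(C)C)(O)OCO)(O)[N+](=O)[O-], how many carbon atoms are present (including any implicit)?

The symbol for carbon appears 15 times in the SMILES. Lowercase c denotes aromatic carbon and counts toward C.

15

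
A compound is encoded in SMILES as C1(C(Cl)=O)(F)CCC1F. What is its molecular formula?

C5H5ClF2O

Heavy atoms from the SMILES: 5 C, 1 Cl, 2 F, 1 O.
Implicit hydrogens by atom environment:
  2 × C: 2 H each → 4
  2 × C: no H
  2 × F: no H
  1 × C: 1 H
  1 × Cl: no H
  1 × O: no H
  Total hydrogens = 5.
Molecular formula: C5H5ClF2O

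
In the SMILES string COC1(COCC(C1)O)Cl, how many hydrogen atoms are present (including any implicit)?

11

Hydrogens are implicit in SMILES; fill each atom to its normal valence:
  3 × C: 2 H each → 6
  2 × O: no H
  1 × C: 3 H
  1 × C: 1 H
  1 × C: no H
  1 × Cl: no H
  1 × O: 1 H
  Total hydrogens = 11.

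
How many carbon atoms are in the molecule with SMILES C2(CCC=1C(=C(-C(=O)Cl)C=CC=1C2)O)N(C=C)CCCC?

17

The symbol for carbon appears 17 times in the SMILES. (Cl is a single chlorine, not C + l.)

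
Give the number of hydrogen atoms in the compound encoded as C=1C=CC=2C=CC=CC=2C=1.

Hydrogens are implicit in SMILES; fill each atom to its normal valence:
  8 × C (aromatic): 1 H each → 8
  2 × C (aromatic): no H
  Total hydrogens = 8.

8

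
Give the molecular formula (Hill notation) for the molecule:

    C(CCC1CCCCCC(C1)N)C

Heavy atoms from the SMILES: 12 C, 1 N.
Implicit hydrogens by atom environment:
  9 × C: 2 H each → 18
  2 × C: 1 H each → 2
  1 × C: 3 H
  1 × N: 2 H
  Total hydrogens = 25.
Molecular formula: C12H25N

C12H25N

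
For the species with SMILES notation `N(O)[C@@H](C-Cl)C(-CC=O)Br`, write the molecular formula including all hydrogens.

Heavy atoms from the SMILES: 1 Br, 5 C, 1 Cl, 1 N, 2 O.
Implicit hydrogens by atom environment:
  3 × C: 1 H each → 3
  2 × C: 2 H each → 4
  1 × Br: no H
  1 × Cl: no H
  1 × N: 1 H
  1 × O: 1 H
  1 × O: no H
  Total hydrogens = 9.
Molecular formula: C5H9BrClNO2

C5H9BrClNO2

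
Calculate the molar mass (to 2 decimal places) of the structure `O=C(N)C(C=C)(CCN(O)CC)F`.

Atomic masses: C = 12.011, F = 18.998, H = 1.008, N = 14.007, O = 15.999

Molecular formula: C8H15FN2O2.
M = 8×12.011 + 1×18.998 + 15×1.008 + 2×14.007 + 2×15.999 = 190.22 g/mol.

190.22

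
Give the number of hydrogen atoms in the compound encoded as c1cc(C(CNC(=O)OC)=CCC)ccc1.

17

Hydrogens are implicit in SMILES; fill each atom to its normal valence:
  5 × C (aromatic): 1 H each → 5
  2 × C: 3 H each → 6
  2 × C: 2 H each → 4
  2 × C: no H
  2 × O: no H
  1 × C: 1 H
  1 × C (aromatic): no H
  1 × N: 1 H
  Total hydrogens = 17.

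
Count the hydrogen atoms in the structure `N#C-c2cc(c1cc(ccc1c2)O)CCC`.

Hydrogens are implicit in SMILES; fill each atom to its normal valence:
  5 × C (aromatic): 1 H each → 5
  5 × C (aromatic): no H
  2 × C: 2 H each → 4
  1 × C: 3 H
  1 × C: no H
  1 × N: no H
  1 × O: 1 H
  Total hydrogens = 13.

13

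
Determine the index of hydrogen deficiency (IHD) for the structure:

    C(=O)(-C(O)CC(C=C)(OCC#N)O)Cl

4

Molecular formula from the SMILES: C8H10ClNO4.
DoU = (2C + 2 + N − H − X)/2 = (2·8 + 2 + 1 − 10 − 1)/2 = 8/2 = 4.
(Structurally: 0 ring(s) + 4 π bond(s) = 4.)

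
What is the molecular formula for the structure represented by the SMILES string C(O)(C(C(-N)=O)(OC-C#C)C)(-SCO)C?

Heavy atoms from the SMILES: 9 C, 1 N, 4 O, 1 S.
Implicit hydrogens by atom environment:
  4 × C: no H
  2 × C: 3 H each → 6
  2 × C: 2 H each → 4
  2 × O: 1 H each → 2
  2 × O: no H
  1 × C: 1 H
  1 × N: 2 H
  1 × S: no H
  Total hydrogens = 15.
Molecular formula: C9H15NO4S

C9H15NO4S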